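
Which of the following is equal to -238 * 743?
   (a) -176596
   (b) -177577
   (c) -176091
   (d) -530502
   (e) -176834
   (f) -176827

-238 * 743 = -176834
e) -176834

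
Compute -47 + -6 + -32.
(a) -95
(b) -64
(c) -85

First: -47 + -6 = -53
Then: -53 + -32 = -85
c) -85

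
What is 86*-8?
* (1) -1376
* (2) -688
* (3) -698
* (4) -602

86 * -8 = -688
2) -688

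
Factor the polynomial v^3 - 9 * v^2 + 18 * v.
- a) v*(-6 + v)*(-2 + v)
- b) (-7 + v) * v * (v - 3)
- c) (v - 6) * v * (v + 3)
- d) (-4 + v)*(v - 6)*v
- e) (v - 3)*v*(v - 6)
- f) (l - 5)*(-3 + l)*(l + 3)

We need to factor v^3 - 9 * v^2 + 18 * v.
The factored form is (v - 3)*v*(v - 6).
e) (v - 3)*v*(v - 6)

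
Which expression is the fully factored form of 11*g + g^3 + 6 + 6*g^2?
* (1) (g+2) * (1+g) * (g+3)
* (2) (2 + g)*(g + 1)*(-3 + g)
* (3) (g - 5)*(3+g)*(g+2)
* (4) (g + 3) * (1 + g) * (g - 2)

We need to factor 11*g + g^3 + 6 + 6*g^2.
The factored form is (g+2) * (1+g) * (g+3).
1) (g+2) * (1+g) * (g+3)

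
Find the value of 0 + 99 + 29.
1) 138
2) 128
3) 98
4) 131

First: 0 + 99 = 99
Then: 99 + 29 = 128
2) 128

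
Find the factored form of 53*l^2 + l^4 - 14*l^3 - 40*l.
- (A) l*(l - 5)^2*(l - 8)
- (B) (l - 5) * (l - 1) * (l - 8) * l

We need to factor 53*l^2 + l^4 - 14*l^3 - 40*l.
The factored form is (l - 5) * (l - 1) * (l - 8) * l.
B) (l - 5) * (l - 1) * (l - 8) * l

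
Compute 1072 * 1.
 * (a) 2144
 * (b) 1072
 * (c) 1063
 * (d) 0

1072 * 1 = 1072
b) 1072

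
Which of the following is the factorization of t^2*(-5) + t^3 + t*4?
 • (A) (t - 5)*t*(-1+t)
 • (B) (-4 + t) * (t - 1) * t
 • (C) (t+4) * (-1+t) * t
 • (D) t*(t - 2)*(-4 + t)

We need to factor t^2*(-5) + t^3 + t*4.
The factored form is (-4 + t) * (t - 1) * t.
B) (-4 + t) * (t - 1) * t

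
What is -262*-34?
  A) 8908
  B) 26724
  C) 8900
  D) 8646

-262 * -34 = 8908
A) 8908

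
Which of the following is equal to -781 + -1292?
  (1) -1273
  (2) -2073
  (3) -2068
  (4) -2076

-781 + -1292 = -2073
2) -2073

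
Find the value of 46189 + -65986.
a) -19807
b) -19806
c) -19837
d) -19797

46189 + -65986 = -19797
d) -19797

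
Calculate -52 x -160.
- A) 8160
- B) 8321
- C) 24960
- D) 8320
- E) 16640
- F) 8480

-52 * -160 = 8320
D) 8320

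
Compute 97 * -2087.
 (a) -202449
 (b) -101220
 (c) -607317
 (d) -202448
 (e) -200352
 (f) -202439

97 * -2087 = -202439
f) -202439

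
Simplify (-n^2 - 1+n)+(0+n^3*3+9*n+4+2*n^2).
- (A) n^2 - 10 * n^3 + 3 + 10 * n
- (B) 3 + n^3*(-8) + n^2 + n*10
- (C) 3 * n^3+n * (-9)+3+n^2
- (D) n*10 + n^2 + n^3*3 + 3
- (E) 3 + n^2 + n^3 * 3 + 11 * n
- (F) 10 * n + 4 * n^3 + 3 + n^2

Adding the polynomials and combining like terms:
(-n^2 - 1 + n) + (0 + n^3*3 + 9*n + 4 + 2*n^2)
= n*10 + n^2 + n^3*3 + 3
D) n*10 + n^2 + n^3*3 + 3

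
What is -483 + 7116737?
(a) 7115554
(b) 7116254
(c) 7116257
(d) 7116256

-483 + 7116737 = 7116254
b) 7116254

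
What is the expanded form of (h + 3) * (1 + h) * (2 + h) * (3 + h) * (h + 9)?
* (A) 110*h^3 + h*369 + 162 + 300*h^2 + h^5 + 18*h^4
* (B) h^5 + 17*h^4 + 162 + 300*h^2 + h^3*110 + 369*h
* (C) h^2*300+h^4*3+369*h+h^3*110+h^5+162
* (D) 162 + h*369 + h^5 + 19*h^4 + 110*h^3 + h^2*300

Expanding (h + 3) * (1 + h) * (2 + h) * (3 + h) * (h + 9):
= 110*h^3 + h*369 + 162 + 300*h^2 + h^5 + 18*h^4
A) 110*h^3 + h*369 + 162 + 300*h^2 + h^5 + 18*h^4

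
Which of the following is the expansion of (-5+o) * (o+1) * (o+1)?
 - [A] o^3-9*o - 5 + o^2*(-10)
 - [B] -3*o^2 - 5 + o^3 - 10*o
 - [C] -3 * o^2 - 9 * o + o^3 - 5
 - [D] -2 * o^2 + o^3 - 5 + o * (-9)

Expanding (-5+o) * (o+1) * (o+1):
= -3 * o^2 - 9 * o + o^3 - 5
C) -3 * o^2 - 9 * o + o^3 - 5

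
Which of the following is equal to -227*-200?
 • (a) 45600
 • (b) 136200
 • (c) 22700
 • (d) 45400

-227 * -200 = 45400
d) 45400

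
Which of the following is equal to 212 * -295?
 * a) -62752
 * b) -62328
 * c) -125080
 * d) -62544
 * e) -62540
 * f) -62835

212 * -295 = -62540
e) -62540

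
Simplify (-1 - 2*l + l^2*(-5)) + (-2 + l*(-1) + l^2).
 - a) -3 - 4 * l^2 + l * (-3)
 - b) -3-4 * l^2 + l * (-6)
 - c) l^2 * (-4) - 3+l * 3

Adding the polynomials and combining like terms:
(-1 - 2*l + l^2*(-5)) + (-2 + l*(-1) + l^2)
= -3 - 4 * l^2 + l * (-3)
a) -3 - 4 * l^2 + l * (-3)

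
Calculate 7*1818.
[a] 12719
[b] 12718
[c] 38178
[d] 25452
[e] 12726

7 * 1818 = 12726
e) 12726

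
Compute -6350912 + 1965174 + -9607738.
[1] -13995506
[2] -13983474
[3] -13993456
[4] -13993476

First: -6350912 + 1965174 = -4385738
Then: -4385738 + -9607738 = -13993476
4) -13993476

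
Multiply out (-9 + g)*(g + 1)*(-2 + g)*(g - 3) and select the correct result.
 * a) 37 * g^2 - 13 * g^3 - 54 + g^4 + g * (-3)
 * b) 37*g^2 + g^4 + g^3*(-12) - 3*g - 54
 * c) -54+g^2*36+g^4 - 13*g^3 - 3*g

Expanding (-9 + g)*(g + 1)*(-2 + g)*(g - 3):
= 37 * g^2 - 13 * g^3 - 54 + g^4 + g * (-3)
a) 37 * g^2 - 13 * g^3 - 54 + g^4 + g * (-3)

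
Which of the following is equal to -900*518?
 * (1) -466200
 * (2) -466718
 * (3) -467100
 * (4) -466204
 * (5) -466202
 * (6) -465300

-900 * 518 = -466200
1) -466200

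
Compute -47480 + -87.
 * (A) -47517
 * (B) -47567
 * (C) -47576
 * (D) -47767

-47480 + -87 = -47567
B) -47567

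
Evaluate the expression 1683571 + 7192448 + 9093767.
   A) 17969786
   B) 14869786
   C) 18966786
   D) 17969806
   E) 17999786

First: 1683571 + 7192448 = 8876019
Then: 8876019 + 9093767 = 17969786
A) 17969786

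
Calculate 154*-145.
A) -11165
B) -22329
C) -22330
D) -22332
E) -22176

154 * -145 = -22330
C) -22330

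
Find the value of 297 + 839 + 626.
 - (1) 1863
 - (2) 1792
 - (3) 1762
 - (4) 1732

First: 297 + 839 = 1136
Then: 1136 + 626 = 1762
3) 1762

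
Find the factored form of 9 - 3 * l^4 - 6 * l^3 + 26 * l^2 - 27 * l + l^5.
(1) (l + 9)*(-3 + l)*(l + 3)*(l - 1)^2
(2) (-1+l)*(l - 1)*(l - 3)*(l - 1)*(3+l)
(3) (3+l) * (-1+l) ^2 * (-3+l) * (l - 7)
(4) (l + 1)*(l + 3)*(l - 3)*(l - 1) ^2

We need to factor 9 - 3 * l^4 - 6 * l^3 + 26 * l^2 - 27 * l + l^5.
The factored form is (-1+l)*(l - 1)*(l - 3)*(l - 1)*(3+l).
2) (-1+l)*(l - 1)*(l - 3)*(l - 1)*(3+l)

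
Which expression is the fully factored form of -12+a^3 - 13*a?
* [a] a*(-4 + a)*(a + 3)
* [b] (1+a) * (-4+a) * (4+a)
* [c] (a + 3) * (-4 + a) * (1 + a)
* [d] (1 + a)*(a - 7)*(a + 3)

We need to factor -12+a^3 - 13*a.
The factored form is (a + 3) * (-4 + a) * (1 + a).
c) (a + 3) * (-4 + a) * (1 + a)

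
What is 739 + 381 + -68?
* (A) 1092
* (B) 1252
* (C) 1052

First: 739 + 381 = 1120
Then: 1120 + -68 = 1052
C) 1052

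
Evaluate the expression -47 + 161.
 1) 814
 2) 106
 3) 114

-47 + 161 = 114
3) 114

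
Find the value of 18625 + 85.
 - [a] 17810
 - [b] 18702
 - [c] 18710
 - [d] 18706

18625 + 85 = 18710
c) 18710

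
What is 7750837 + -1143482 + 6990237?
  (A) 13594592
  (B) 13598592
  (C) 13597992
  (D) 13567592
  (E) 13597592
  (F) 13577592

First: 7750837 + -1143482 = 6607355
Then: 6607355 + 6990237 = 13597592
E) 13597592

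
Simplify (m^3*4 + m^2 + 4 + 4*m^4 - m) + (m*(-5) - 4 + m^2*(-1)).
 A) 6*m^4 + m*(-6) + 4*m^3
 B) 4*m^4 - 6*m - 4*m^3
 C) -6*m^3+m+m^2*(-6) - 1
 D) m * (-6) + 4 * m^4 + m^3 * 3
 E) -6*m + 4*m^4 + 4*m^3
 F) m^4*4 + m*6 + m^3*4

Adding the polynomials and combining like terms:
(m^3*4 + m^2 + 4 + 4*m^4 - m) + (m*(-5) - 4 + m^2*(-1))
= -6*m + 4*m^4 + 4*m^3
E) -6*m + 4*m^4 + 4*m^3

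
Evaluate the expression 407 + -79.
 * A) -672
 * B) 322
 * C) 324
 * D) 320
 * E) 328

407 + -79 = 328
E) 328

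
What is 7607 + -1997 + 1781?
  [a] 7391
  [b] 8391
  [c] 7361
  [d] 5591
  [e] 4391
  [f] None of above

First: 7607 + -1997 = 5610
Then: 5610 + 1781 = 7391
a) 7391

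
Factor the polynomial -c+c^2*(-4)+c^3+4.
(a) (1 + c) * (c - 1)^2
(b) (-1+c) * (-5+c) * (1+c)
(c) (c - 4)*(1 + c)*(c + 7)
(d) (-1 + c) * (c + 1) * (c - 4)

We need to factor -c+c^2*(-4)+c^3+4.
The factored form is (-1 + c) * (c + 1) * (c - 4).
d) (-1 + c) * (c + 1) * (c - 4)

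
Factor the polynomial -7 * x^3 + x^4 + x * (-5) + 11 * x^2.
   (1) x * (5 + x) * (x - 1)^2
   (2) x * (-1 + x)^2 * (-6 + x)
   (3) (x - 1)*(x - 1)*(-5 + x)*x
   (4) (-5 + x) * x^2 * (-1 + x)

We need to factor -7 * x^3 + x^4 + x * (-5) + 11 * x^2.
The factored form is (x - 1)*(x - 1)*(-5 + x)*x.
3) (x - 1)*(x - 1)*(-5 + x)*x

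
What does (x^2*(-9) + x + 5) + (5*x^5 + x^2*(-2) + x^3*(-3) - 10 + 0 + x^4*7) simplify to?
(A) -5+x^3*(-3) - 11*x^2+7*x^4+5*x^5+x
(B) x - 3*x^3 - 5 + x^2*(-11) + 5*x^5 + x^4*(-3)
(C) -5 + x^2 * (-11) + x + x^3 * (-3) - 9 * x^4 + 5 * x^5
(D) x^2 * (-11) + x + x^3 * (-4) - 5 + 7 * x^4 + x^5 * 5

Adding the polynomials and combining like terms:
(x^2*(-9) + x + 5) + (5*x^5 + x^2*(-2) + x^3*(-3) - 10 + 0 + x^4*7)
= -5+x^3*(-3) - 11*x^2+7*x^4+5*x^5+x
A) -5+x^3*(-3) - 11*x^2+7*x^4+5*x^5+x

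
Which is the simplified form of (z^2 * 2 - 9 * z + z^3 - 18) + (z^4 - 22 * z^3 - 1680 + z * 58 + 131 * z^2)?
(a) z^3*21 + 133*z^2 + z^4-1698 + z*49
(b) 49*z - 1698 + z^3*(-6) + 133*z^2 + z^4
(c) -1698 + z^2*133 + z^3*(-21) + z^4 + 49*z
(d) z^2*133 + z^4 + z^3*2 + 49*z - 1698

Adding the polynomials and combining like terms:
(z^2*2 - 9*z + z^3 - 18) + (z^4 - 22*z^3 - 1680 + z*58 + 131*z^2)
= -1698 + z^2*133 + z^3*(-21) + z^4 + 49*z
c) -1698 + z^2*133 + z^3*(-21) + z^4 + 49*z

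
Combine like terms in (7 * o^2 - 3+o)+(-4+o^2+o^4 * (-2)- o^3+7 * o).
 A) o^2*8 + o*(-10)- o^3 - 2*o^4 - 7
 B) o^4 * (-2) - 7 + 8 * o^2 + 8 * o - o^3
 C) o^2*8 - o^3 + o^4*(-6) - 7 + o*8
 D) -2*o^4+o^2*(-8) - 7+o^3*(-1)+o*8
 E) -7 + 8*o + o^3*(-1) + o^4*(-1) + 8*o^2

Adding the polynomials and combining like terms:
(7*o^2 - 3 + o) + (-4 + o^2 + o^4*(-2) - o^3 + 7*o)
= o^4 * (-2) - 7 + 8 * o^2 + 8 * o - o^3
B) o^4 * (-2) - 7 + 8 * o^2 + 8 * o - o^3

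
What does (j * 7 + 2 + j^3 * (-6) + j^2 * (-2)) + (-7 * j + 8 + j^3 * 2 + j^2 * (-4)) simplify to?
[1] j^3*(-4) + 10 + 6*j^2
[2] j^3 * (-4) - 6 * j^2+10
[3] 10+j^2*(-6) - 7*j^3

Adding the polynomials and combining like terms:
(j*7 + 2 + j^3*(-6) + j^2*(-2)) + (-7*j + 8 + j^3*2 + j^2*(-4))
= j^3 * (-4) - 6 * j^2+10
2) j^3 * (-4) - 6 * j^2+10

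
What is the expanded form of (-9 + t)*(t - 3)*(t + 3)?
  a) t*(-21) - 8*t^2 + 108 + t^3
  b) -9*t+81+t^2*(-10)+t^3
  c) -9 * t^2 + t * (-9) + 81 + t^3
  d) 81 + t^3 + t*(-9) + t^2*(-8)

Expanding (-9 + t)*(t - 3)*(t + 3):
= -9 * t^2 + t * (-9) + 81 + t^3
c) -9 * t^2 + t * (-9) + 81 + t^3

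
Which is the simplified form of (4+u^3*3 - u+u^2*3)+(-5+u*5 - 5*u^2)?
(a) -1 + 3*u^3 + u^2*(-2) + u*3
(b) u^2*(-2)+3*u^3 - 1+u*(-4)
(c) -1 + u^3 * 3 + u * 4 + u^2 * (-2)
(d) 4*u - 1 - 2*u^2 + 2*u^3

Adding the polynomials and combining like terms:
(4 + u^3*3 - u + u^2*3) + (-5 + u*5 - 5*u^2)
= -1 + u^3 * 3 + u * 4 + u^2 * (-2)
c) -1 + u^3 * 3 + u * 4 + u^2 * (-2)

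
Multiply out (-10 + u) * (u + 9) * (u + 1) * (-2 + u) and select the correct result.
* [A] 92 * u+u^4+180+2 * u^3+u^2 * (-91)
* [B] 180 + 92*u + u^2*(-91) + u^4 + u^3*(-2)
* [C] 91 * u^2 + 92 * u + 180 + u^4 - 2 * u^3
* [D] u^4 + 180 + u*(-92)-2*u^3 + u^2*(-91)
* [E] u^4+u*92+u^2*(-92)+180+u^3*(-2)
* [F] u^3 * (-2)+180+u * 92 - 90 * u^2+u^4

Expanding (-10 + u) * (u + 9) * (u + 1) * (-2 + u):
= 180 + 92*u + u^2*(-91) + u^4 + u^3*(-2)
B) 180 + 92*u + u^2*(-91) + u^4 + u^3*(-2)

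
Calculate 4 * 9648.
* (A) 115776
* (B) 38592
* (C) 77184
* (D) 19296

4 * 9648 = 38592
B) 38592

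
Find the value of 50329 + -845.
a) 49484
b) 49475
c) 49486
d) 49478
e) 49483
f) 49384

50329 + -845 = 49484
a) 49484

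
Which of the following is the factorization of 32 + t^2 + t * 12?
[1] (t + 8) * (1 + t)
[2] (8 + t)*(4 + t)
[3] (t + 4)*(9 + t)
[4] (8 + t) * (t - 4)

We need to factor 32 + t^2 + t * 12.
The factored form is (8 + t)*(4 + t).
2) (8 + t)*(4 + t)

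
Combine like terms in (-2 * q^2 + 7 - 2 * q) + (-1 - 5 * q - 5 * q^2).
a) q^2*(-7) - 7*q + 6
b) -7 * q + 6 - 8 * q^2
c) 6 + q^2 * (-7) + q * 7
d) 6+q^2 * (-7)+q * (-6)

Adding the polynomials and combining like terms:
(-2*q^2 + 7 - 2*q) + (-1 - 5*q - 5*q^2)
= q^2*(-7) - 7*q + 6
a) q^2*(-7) - 7*q + 6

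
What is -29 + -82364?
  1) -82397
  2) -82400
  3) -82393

-29 + -82364 = -82393
3) -82393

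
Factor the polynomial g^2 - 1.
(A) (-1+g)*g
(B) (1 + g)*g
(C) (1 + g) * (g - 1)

We need to factor g^2 - 1.
The factored form is (1 + g) * (g - 1).
C) (1 + g) * (g - 1)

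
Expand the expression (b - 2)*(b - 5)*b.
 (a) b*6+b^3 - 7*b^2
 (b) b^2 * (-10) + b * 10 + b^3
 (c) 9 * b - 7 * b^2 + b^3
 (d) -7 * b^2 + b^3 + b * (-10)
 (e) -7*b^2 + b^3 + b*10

Expanding (b - 2)*(b - 5)*b:
= -7*b^2 + b^3 + b*10
e) -7*b^2 + b^3 + b*10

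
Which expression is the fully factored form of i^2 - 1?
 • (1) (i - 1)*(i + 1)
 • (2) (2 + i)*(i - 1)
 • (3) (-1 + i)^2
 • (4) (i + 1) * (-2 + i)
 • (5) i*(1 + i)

We need to factor i^2 - 1.
The factored form is (i - 1)*(i + 1).
1) (i - 1)*(i + 1)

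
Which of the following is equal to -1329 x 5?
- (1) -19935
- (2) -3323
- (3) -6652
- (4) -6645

-1329 * 5 = -6645
4) -6645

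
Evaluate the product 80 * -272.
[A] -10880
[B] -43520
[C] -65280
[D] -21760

80 * -272 = -21760
D) -21760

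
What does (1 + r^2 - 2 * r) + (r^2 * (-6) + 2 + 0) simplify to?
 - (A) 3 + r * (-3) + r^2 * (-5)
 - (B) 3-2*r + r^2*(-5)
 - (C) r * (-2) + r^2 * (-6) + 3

Adding the polynomials and combining like terms:
(1 + r^2 - 2*r) + (r^2*(-6) + 2 + 0)
= 3-2*r + r^2*(-5)
B) 3-2*r + r^2*(-5)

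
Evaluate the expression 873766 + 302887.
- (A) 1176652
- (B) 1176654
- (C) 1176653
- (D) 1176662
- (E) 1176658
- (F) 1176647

873766 + 302887 = 1176653
C) 1176653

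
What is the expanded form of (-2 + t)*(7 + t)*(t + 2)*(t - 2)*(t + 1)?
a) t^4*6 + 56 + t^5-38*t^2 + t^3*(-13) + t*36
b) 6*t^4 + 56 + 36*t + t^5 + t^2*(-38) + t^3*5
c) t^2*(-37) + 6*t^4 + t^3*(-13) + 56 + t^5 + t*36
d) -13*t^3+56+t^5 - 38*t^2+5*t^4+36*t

Expanding (-2 + t)*(7 + t)*(t + 2)*(t - 2)*(t + 1):
= t^4*6 + 56 + t^5-38*t^2 + t^3*(-13) + t*36
a) t^4*6 + 56 + t^5-38*t^2 + t^3*(-13) + t*36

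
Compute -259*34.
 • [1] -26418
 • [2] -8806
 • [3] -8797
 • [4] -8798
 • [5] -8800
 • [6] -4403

-259 * 34 = -8806
2) -8806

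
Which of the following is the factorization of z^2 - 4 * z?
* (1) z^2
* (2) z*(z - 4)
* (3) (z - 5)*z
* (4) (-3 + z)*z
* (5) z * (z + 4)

We need to factor z^2 - 4 * z.
The factored form is z*(z - 4).
2) z*(z - 4)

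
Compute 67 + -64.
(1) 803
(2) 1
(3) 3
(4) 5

67 + -64 = 3
3) 3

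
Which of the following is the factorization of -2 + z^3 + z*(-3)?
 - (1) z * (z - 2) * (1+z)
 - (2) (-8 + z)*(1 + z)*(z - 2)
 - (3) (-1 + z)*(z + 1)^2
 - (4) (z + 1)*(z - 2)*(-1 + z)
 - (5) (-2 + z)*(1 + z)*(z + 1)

We need to factor -2 + z^3 + z*(-3).
The factored form is (-2 + z)*(1 + z)*(z + 1).
5) (-2 + z)*(1 + z)*(z + 1)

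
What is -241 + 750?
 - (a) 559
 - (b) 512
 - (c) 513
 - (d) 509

-241 + 750 = 509
d) 509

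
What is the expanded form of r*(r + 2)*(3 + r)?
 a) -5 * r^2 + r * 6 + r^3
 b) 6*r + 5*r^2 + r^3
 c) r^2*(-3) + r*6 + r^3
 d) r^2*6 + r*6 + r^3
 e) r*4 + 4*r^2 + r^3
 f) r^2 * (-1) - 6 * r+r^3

Expanding r*(r + 2)*(3 + r):
= 6*r + 5*r^2 + r^3
b) 6*r + 5*r^2 + r^3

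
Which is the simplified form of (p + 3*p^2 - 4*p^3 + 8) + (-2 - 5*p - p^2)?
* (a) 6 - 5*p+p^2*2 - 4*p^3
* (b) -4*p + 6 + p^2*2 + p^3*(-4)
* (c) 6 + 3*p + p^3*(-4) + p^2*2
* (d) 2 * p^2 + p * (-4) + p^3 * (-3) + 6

Adding the polynomials and combining like terms:
(p + 3*p^2 - 4*p^3 + 8) + (-2 - 5*p - p^2)
= -4*p + 6 + p^2*2 + p^3*(-4)
b) -4*p + 6 + p^2*2 + p^3*(-4)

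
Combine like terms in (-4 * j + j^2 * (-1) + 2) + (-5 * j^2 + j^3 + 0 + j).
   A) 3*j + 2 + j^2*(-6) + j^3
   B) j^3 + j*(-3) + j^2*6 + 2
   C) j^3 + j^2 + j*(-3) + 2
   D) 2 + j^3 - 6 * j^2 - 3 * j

Adding the polynomials and combining like terms:
(-4*j + j^2*(-1) + 2) + (-5*j^2 + j^3 + 0 + j)
= 2 + j^3 - 6 * j^2 - 3 * j
D) 2 + j^3 - 6 * j^2 - 3 * j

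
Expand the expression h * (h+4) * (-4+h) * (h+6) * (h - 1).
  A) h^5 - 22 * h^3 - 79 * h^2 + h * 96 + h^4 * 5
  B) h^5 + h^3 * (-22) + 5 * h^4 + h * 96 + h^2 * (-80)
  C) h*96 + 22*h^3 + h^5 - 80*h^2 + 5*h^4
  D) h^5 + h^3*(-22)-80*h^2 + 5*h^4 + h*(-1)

Expanding h * (h+4) * (-4+h) * (h+6) * (h - 1):
= h^5 + h^3 * (-22) + 5 * h^4 + h * 96 + h^2 * (-80)
B) h^5 + h^3 * (-22) + 5 * h^4 + h * 96 + h^2 * (-80)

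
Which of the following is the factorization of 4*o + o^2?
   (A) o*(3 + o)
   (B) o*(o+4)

We need to factor 4*o + o^2.
The factored form is o*(o+4).
B) o*(o+4)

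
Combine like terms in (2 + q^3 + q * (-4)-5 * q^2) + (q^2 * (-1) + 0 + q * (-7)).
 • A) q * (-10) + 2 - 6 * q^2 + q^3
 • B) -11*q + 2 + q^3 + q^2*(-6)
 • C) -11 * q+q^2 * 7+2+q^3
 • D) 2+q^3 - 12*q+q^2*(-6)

Adding the polynomials and combining like terms:
(2 + q^3 + q*(-4) - 5*q^2) + (q^2*(-1) + 0 + q*(-7))
= -11*q + 2 + q^3 + q^2*(-6)
B) -11*q + 2 + q^3 + q^2*(-6)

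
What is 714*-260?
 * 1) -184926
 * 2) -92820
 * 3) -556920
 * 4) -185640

714 * -260 = -185640
4) -185640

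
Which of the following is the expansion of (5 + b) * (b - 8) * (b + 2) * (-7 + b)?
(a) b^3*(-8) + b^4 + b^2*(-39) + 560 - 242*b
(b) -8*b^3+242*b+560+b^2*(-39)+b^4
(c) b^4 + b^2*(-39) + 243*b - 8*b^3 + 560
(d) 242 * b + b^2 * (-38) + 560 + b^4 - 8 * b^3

Expanding (5 + b) * (b - 8) * (b + 2) * (-7 + b):
= -8*b^3+242*b+560+b^2*(-39)+b^4
b) -8*b^3+242*b+560+b^2*(-39)+b^4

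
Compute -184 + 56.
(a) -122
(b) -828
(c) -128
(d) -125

-184 + 56 = -128
c) -128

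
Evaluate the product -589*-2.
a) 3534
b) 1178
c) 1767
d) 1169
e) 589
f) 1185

-589 * -2 = 1178
b) 1178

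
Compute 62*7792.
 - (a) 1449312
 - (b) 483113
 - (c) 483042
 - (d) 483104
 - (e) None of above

62 * 7792 = 483104
d) 483104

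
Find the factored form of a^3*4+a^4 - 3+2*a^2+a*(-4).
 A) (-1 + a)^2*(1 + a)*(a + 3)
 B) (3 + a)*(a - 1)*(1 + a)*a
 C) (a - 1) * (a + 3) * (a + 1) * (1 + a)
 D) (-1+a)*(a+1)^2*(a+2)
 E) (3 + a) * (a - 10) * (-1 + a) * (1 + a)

We need to factor a^3*4+a^4 - 3+2*a^2+a*(-4).
The factored form is (a - 1) * (a + 3) * (a + 1) * (1 + a).
C) (a - 1) * (a + 3) * (a + 1) * (1 + a)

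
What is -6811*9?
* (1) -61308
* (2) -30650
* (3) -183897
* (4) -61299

-6811 * 9 = -61299
4) -61299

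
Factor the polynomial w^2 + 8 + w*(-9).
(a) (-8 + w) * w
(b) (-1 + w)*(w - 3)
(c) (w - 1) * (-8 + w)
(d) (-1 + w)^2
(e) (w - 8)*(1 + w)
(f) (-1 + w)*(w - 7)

We need to factor w^2 + 8 + w*(-9).
The factored form is (w - 1) * (-8 + w).
c) (w - 1) * (-8 + w)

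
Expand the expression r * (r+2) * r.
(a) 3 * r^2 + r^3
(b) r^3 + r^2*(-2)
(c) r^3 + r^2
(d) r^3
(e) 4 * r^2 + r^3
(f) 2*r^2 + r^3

Expanding r * (r+2) * r:
= 2*r^2 + r^3
f) 2*r^2 + r^3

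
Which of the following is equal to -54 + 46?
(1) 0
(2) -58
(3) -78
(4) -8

-54 + 46 = -8
4) -8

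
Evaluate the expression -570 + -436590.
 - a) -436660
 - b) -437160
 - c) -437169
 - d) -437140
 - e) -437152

-570 + -436590 = -437160
b) -437160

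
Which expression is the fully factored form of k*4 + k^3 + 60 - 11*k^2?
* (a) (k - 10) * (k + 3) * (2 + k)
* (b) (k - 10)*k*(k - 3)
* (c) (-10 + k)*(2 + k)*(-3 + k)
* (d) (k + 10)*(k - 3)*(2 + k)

We need to factor k*4 + k^3 + 60 - 11*k^2.
The factored form is (-10 + k)*(2 + k)*(-3 + k).
c) (-10 + k)*(2 + k)*(-3 + k)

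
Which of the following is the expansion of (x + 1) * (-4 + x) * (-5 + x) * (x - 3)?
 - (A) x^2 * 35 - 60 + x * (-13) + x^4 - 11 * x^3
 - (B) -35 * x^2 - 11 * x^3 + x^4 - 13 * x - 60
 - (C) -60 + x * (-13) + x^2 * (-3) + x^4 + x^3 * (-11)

Expanding (x + 1) * (-4 + x) * (-5 + x) * (x - 3):
= x^2 * 35 - 60 + x * (-13) + x^4 - 11 * x^3
A) x^2 * 35 - 60 + x * (-13) + x^4 - 11 * x^3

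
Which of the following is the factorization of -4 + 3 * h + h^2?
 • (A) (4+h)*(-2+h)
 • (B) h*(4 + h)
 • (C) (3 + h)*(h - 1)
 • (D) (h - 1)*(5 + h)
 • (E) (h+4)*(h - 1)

We need to factor -4 + 3 * h + h^2.
The factored form is (h+4)*(h - 1).
E) (h+4)*(h - 1)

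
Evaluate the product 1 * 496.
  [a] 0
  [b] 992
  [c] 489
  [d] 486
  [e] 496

1 * 496 = 496
e) 496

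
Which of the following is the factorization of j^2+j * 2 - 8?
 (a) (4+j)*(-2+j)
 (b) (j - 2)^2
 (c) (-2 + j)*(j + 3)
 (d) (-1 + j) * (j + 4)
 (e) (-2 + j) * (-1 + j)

We need to factor j^2+j * 2 - 8.
The factored form is (4+j)*(-2+j).
a) (4+j)*(-2+j)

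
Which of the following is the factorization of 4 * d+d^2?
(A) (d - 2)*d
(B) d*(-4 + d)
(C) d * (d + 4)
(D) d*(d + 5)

We need to factor 4 * d+d^2.
The factored form is d * (d + 4).
C) d * (d + 4)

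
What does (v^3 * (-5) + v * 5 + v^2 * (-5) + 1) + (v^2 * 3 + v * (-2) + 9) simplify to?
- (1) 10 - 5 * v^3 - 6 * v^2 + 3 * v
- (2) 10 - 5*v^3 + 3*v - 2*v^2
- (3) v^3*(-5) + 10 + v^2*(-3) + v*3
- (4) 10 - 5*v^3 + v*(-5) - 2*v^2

Adding the polynomials and combining like terms:
(v^3*(-5) + v*5 + v^2*(-5) + 1) + (v^2*3 + v*(-2) + 9)
= 10 - 5*v^3 + 3*v - 2*v^2
2) 10 - 5*v^3 + 3*v - 2*v^2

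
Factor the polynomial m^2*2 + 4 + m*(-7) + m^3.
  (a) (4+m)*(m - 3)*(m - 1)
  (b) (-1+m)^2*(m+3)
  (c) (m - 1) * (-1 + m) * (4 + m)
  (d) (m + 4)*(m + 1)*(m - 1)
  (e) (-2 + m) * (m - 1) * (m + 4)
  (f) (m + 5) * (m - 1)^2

We need to factor m^2*2 + 4 + m*(-7) + m^3.
The factored form is (m - 1) * (-1 + m) * (4 + m).
c) (m - 1) * (-1 + m) * (4 + m)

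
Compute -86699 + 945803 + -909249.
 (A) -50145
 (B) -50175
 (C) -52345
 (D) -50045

First: -86699 + 945803 = 859104
Then: 859104 + -909249 = -50145
A) -50145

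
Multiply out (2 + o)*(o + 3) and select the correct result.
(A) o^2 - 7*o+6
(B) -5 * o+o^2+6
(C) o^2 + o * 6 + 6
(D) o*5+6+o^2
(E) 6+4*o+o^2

Expanding (2 + o)*(o + 3):
= o*5+6+o^2
D) o*5+6+o^2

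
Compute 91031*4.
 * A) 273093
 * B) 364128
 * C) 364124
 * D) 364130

91031 * 4 = 364124
C) 364124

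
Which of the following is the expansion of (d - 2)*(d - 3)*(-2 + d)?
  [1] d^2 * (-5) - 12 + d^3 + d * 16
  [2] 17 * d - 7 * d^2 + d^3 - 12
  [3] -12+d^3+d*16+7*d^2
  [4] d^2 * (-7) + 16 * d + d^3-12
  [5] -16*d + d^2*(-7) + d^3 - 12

Expanding (d - 2)*(d - 3)*(-2 + d):
= d^2 * (-7) + 16 * d + d^3-12
4) d^2 * (-7) + 16 * d + d^3-12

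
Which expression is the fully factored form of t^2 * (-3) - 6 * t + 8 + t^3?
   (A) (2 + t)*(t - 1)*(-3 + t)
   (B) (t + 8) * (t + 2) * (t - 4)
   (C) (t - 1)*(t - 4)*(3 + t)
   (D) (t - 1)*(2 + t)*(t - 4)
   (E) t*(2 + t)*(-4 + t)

We need to factor t^2 * (-3) - 6 * t + 8 + t^3.
The factored form is (t - 1)*(2 + t)*(t - 4).
D) (t - 1)*(2 + t)*(t - 4)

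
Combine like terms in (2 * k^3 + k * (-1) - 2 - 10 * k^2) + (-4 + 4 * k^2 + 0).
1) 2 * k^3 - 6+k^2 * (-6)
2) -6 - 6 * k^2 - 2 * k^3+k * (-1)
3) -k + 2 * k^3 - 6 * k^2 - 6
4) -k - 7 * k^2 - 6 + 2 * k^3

Adding the polynomials and combining like terms:
(2*k^3 + k*(-1) - 2 - 10*k^2) + (-4 + 4*k^2 + 0)
= -k + 2 * k^3 - 6 * k^2 - 6
3) -k + 2 * k^3 - 6 * k^2 - 6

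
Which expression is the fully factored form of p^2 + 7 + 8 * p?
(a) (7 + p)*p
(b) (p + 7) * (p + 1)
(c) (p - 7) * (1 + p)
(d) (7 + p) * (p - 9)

We need to factor p^2 + 7 + 8 * p.
The factored form is (p + 7) * (p + 1).
b) (p + 7) * (p + 1)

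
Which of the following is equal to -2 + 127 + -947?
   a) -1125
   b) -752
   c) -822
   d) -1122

First: -2 + 127 = 125
Then: 125 + -947 = -822
c) -822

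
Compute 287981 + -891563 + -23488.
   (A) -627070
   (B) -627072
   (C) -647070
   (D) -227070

First: 287981 + -891563 = -603582
Then: -603582 + -23488 = -627070
A) -627070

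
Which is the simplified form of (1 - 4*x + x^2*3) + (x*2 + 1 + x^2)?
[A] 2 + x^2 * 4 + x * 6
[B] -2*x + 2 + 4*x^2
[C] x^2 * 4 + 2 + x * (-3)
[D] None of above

Adding the polynomials and combining like terms:
(1 - 4*x + x^2*3) + (x*2 + 1 + x^2)
= -2*x + 2 + 4*x^2
B) -2*x + 2 + 4*x^2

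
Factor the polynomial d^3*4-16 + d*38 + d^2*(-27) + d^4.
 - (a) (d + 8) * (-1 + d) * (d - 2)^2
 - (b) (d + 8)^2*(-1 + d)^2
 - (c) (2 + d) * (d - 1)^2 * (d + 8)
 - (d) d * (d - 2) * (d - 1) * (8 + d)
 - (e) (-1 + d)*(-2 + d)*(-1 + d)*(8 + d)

We need to factor d^3*4-16 + d*38 + d^2*(-27) + d^4.
The factored form is (-1 + d)*(-2 + d)*(-1 + d)*(8 + d).
e) (-1 + d)*(-2 + d)*(-1 + d)*(8 + d)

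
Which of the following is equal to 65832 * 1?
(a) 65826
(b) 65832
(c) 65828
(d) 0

65832 * 1 = 65832
b) 65832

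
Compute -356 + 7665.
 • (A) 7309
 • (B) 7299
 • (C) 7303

-356 + 7665 = 7309
A) 7309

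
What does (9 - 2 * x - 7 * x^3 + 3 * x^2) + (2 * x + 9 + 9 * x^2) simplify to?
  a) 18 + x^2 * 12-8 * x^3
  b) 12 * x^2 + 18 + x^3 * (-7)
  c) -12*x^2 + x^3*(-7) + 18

Adding the polynomials and combining like terms:
(9 - 2*x - 7*x^3 + 3*x^2) + (2*x + 9 + 9*x^2)
= 12 * x^2 + 18 + x^3 * (-7)
b) 12 * x^2 + 18 + x^3 * (-7)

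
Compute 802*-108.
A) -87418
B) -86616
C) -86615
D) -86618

802 * -108 = -86616
B) -86616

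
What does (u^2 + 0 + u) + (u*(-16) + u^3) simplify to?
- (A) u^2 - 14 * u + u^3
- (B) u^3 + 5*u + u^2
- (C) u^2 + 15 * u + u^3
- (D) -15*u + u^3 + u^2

Adding the polynomials and combining like terms:
(u^2 + 0 + u) + (u*(-16) + u^3)
= -15*u + u^3 + u^2
D) -15*u + u^3 + u^2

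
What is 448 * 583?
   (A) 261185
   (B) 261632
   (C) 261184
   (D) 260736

448 * 583 = 261184
C) 261184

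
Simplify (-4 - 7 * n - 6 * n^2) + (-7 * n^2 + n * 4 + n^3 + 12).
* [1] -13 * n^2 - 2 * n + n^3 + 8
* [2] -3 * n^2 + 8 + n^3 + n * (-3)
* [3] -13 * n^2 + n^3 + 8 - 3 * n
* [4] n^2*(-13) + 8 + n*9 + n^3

Adding the polynomials and combining like terms:
(-4 - 7*n - 6*n^2) + (-7*n^2 + n*4 + n^3 + 12)
= -13 * n^2 + n^3 + 8 - 3 * n
3) -13 * n^2 + n^3 + 8 - 3 * n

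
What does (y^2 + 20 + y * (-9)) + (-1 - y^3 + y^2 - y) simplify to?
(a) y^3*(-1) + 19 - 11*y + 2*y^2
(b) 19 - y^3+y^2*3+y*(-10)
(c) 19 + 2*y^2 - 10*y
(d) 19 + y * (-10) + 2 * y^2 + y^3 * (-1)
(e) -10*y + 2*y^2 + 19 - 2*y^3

Adding the polynomials and combining like terms:
(y^2 + 20 + y*(-9)) + (-1 - y^3 + y^2 - y)
= 19 + y * (-10) + 2 * y^2 + y^3 * (-1)
d) 19 + y * (-10) + 2 * y^2 + y^3 * (-1)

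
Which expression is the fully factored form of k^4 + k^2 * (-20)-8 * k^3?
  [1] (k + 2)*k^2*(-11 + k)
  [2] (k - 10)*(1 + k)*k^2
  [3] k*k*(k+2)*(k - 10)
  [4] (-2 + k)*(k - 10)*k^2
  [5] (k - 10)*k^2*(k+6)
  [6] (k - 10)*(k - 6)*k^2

We need to factor k^4 + k^2 * (-20)-8 * k^3.
The factored form is k*k*(k+2)*(k - 10).
3) k*k*(k+2)*(k - 10)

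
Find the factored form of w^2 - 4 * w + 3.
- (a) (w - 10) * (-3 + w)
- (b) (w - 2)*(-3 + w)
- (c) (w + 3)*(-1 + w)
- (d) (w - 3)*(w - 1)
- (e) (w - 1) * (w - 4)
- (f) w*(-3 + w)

We need to factor w^2 - 4 * w + 3.
The factored form is (w - 3)*(w - 1).
d) (w - 3)*(w - 1)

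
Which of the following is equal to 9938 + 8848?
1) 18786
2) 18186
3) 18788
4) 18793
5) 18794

9938 + 8848 = 18786
1) 18786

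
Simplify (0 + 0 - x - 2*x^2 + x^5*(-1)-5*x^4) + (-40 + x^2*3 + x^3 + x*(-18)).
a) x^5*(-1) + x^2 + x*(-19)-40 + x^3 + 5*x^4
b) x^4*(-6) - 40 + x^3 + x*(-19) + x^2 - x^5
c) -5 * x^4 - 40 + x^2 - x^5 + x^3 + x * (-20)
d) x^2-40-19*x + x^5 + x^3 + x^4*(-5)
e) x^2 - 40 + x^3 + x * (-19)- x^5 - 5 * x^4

Adding the polynomials and combining like terms:
(0 + 0 - x - 2*x^2 + x^5*(-1) - 5*x^4) + (-40 + x^2*3 + x^3 + x*(-18))
= x^2 - 40 + x^3 + x * (-19)- x^5 - 5 * x^4
e) x^2 - 40 + x^3 + x * (-19)- x^5 - 5 * x^4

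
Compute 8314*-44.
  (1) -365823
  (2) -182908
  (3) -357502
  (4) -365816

8314 * -44 = -365816
4) -365816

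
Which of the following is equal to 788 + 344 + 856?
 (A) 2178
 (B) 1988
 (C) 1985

First: 788 + 344 = 1132
Then: 1132 + 856 = 1988
B) 1988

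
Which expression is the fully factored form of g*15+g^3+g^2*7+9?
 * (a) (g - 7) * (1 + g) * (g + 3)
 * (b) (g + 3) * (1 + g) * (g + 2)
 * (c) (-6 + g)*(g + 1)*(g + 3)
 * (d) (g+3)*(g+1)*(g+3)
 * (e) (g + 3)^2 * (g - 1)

We need to factor g*15+g^3+g^2*7+9.
The factored form is (g+3)*(g+1)*(g+3).
d) (g+3)*(g+1)*(g+3)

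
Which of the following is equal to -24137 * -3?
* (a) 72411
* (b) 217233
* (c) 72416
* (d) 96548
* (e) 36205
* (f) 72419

-24137 * -3 = 72411
a) 72411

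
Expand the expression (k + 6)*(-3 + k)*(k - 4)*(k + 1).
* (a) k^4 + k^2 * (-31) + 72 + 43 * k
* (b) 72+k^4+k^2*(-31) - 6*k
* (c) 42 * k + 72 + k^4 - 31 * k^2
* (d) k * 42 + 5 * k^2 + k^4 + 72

Expanding (k + 6)*(-3 + k)*(k - 4)*(k + 1):
= 42 * k + 72 + k^4 - 31 * k^2
c) 42 * k + 72 + k^4 - 31 * k^2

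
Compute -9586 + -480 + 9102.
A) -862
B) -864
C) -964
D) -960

First: -9586 + -480 = -10066
Then: -10066 + 9102 = -964
C) -964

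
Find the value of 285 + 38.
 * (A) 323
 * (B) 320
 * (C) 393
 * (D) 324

285 + 38 = 323
A) 323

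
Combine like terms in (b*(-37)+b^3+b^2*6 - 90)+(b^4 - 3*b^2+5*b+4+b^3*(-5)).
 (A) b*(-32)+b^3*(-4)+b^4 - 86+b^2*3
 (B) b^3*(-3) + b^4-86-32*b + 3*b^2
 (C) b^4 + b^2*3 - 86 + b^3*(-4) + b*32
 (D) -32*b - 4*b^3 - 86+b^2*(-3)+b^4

Adding the polynomials and combining like terms:
(b*(-37) + b^3 + b^2*6 - 90) + (b^4 - 3*b^2 + 5*b + 4 + b^3*(-5))
= b*(-32)+b^3*(-4)+b^4 - 86+b^2*3
A) b*(-32)+b^3*(-4)+b^4 - 86+b^2*3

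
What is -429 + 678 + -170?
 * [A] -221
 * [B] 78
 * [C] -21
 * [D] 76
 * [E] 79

First: -429 + 678 = 249
Then: 249 + -170 = 79
E) 79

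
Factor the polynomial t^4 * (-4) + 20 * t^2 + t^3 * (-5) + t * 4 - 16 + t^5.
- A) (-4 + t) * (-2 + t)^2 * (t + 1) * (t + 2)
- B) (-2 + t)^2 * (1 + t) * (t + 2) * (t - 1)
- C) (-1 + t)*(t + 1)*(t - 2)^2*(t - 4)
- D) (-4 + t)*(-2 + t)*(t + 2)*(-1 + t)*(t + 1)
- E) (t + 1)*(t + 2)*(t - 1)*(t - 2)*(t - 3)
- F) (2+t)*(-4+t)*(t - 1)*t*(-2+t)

We need to factor t^4 * (-4) + 20 * t^2 + t^3 * (-5) + t * 4 - 16 + t^5.
The factored form is (-4 + t)*(-2 + t)*(t + 2)*(-1 + t)*(t + 1).
D) (-4 + t)*(-2 + t)*(t + 2)*(-1 + t)*(t + 1)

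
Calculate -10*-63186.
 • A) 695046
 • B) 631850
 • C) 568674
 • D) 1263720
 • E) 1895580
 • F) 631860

-10 * -63186 = 631860
F) 631860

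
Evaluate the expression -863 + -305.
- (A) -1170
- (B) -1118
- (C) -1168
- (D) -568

-863 + -305 = -1168
C) -1168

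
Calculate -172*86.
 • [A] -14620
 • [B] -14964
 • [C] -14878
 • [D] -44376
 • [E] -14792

-172 * 86 = -14792
E) -14792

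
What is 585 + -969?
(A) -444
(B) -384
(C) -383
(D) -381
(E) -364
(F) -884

585 + -969 = -384
B) -384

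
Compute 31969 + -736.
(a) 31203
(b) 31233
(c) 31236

31969 + -736 = 31233
b) 31233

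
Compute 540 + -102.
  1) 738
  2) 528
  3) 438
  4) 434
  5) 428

540 + -102 = 438
3) 438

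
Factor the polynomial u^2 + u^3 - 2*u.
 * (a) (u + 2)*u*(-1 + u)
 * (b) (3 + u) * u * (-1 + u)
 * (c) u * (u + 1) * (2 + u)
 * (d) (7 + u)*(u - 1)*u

We need to factor u^2 + u^3 - 2*u.
The factored form is (u + 2)*u*(-1 + u).
a) (u + 2)*u*(-1 + u)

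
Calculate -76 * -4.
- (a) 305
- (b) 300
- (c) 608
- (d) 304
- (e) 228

-76 * -4 = 304
d) 304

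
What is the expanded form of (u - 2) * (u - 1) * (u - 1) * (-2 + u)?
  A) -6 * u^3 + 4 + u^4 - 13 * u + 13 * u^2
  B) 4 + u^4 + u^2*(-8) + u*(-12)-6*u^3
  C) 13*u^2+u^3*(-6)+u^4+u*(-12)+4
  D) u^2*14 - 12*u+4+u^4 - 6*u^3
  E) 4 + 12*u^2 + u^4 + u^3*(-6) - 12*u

Expanding (u - 2) * (u - 1) * (u - 1) * (-2 + u):
= 13*u^2+u^3*(-6)+u^4+u*(-12)+4
C) 13*u^2+u^3*(-6)+u^4+u*(-12)+4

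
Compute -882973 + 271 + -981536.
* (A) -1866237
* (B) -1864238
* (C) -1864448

First: -882973 + 271 = -882702
Then: -882702 + -981536 = -1864238
B) -1864238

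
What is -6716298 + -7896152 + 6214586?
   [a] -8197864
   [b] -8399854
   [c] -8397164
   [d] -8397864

First: -6716298 + -7896152 = -14612450
Then: -14612450 + 6214586 = -8397864
d) -8397864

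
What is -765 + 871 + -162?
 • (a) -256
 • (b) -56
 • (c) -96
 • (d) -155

First: -765 + 871 = 106
Then: 106 + -162 = -56
b) -56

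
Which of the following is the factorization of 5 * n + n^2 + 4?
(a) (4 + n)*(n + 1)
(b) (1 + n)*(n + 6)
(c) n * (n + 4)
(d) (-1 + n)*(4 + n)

We need to factor 5 * n + n^2 + 4.
The factored form is (4 + n)*(n + 1).
a) (4 + n)*(n + 1)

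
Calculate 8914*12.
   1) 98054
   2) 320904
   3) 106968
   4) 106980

8914 * 12 = 106968
3) 106968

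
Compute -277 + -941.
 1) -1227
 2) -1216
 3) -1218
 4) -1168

-277 + -941 = -1218
3) -1218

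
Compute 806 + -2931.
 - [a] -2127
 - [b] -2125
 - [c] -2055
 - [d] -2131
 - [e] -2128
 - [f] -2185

806 + -2931 = -2125
b) -2125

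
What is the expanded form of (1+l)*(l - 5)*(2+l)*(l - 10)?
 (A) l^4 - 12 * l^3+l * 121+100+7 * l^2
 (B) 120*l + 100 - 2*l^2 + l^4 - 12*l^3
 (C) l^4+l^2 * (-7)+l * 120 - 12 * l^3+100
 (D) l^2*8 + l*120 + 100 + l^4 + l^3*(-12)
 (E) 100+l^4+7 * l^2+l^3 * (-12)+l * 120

Expanding (1+l)*(l - 5)*(2+l)*(l - 10):
= 100+l^4+7 * l^2+l^3 * (-12)+l * 120
E) 100+l^4+7 * l^2+l^3 * (-12)+l * 120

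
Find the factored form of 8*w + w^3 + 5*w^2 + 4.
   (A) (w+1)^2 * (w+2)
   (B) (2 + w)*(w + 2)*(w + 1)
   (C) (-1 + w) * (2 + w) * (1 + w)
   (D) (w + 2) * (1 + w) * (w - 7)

We need to factor 8*w + w^3 + 5*w^2 + 4.
The factored form is (2 + w)*(w + 2)*(w + 1).
B) (2 + w)*(w + 2)*(w + 1)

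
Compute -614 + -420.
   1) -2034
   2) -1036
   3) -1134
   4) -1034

-614 + -420 = -1034
4) -1034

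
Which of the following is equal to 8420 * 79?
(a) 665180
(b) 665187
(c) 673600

8420 * 79 = 665180
a) 665180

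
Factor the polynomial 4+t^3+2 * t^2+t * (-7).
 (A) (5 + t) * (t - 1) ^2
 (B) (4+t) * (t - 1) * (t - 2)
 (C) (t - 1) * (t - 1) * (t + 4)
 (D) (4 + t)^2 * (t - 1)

We need to factor 4+t^3+2 * t^2+t * (-7).
The factored form is (t - 1) * (t - 1) * (t + 4).
C) (t - 1) * (t - 1) * (t + 4)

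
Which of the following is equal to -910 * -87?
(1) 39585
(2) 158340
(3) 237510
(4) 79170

-910 * -87 = 79170
4) 79170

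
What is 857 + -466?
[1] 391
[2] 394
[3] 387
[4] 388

857 + -466 = 391
1) 391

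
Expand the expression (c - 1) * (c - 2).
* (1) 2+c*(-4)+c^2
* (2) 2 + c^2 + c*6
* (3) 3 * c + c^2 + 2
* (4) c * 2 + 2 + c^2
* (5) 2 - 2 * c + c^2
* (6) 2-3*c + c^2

Expanding (c - 1) * (c - 2):
= 2-3*c + c^2
6) 2-3*c + c^2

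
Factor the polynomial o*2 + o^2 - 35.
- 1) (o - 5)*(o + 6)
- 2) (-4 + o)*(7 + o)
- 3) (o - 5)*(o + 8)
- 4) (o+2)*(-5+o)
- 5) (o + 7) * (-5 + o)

We need to factor o*2 + o^2 - 35.
The factored form is (o + 7) * (-5 + o).
5) (o + 7) * (-5 + o)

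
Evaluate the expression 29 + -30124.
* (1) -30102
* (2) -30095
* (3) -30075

29 + -30124 = -30095
2) -30095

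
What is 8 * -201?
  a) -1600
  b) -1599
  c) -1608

8 * -201 = -1608
c) -1608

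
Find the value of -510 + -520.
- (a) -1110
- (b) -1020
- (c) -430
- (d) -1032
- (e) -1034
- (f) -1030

-510 + -520 = -1030
f) -1030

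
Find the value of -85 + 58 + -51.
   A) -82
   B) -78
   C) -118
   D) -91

First: -85 + 58 = -27
Then: -27 + -51 = -78
B) -78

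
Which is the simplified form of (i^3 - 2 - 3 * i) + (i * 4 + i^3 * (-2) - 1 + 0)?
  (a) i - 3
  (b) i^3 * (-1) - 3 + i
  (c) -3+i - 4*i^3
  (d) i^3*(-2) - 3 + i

Adding the polynomials and combining like terms:
(i^3 - 2 - 3*i) + (i*4 + i^3*(-2) - 1 + 0)
= i^3 * (-1) - 3 + i
b) i^3 * (-1) - 3 + i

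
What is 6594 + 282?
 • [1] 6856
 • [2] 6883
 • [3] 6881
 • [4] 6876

6594 + 282 = 6876
4) 6876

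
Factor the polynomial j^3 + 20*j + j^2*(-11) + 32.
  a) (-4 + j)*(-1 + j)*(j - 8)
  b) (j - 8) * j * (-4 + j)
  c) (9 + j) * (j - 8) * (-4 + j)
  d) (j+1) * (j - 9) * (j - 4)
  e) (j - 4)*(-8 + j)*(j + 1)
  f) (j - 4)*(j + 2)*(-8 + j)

We need to factor j^3 + 20*j + j^2*(-11) + 32.
The factored form is (j - 4)*(-8 + j)*(j + 1).
e) (j - 4)*(-8 + j)*(j + 1)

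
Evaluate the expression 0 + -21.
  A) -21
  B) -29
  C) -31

0 + -21 = -21
A) -21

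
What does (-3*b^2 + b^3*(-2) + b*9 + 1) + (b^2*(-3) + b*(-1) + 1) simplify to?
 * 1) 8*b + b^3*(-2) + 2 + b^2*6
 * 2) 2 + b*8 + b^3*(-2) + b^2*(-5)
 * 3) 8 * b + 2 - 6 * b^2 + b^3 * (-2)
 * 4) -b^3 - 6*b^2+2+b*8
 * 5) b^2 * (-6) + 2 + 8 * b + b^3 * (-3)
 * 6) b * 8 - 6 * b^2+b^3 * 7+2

Adding the polynomials and combining like terms:
(-3*b^2 + b^3*(-2) + b*9 + 1) + (b^2*(-3) + b*(-1) + 1)
= 8 * b + 2 - 6 * b^2 + b^3 * (-2)
3) 8 * b + 2 - 6 * b^2 + b^3 * (-2)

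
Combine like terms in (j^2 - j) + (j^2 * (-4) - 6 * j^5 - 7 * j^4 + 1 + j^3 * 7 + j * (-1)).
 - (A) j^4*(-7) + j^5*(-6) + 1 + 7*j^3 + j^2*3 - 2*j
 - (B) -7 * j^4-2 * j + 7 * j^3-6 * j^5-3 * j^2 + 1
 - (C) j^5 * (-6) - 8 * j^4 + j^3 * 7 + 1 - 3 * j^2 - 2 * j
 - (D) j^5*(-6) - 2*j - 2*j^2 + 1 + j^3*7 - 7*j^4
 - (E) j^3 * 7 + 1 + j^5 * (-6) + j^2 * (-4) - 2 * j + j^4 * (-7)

Adding the polynomials and combining like terms:
(j^2 - j) + (j^2*(-4) - 6*j^5 - 7*j^4 + 1 + j^3*7 + j*(-1))
= -7 * j^4-2 * j + 7 * j^3-6 * j^5-3 * j^2 + 1
B) -7 * j^4-2 * j + 7 * j^3-6 * j^5-3 * j^2 + 1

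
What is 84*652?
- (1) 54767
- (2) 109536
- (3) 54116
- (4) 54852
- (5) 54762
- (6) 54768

84 * 652 = 54768
6) 54768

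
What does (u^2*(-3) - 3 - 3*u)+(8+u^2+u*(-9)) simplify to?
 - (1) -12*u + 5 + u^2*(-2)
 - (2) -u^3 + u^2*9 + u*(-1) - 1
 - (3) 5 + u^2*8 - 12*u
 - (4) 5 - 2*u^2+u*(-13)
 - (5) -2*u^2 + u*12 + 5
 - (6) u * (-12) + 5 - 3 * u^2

Adding the polynomials and combining like terms:
(u^2*(-3) - 3 - 3*u) + (8 + u^2 + u*(-9))
= -12*u + 5 + u^2*(-2)
1) -12*u + 5 + u^2*(-2)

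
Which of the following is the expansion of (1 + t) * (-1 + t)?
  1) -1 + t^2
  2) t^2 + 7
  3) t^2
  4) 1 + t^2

Expanding (1 + t) * (-1 + t):
= -1 + t^2
1) -1 + t^2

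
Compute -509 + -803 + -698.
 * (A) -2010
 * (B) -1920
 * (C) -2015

First: -509 + -803 = -1312
Then: -1312 + -698 = -2010
A) -2010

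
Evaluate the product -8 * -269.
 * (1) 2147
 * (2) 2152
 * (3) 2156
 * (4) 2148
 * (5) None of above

-8 * -269 = 2152
2) 2152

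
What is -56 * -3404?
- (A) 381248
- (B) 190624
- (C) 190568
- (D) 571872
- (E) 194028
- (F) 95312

-56 * -3404 = 190624
B) 190624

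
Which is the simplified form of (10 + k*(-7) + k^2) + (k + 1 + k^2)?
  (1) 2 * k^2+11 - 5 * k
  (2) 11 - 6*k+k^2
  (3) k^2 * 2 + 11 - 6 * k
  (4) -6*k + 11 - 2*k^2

Adding the polynomials and combining like terms:
(10 + k*(-7) + k^2) + (k + 1 + k^2)
= k^2 * 2 + 11 - 6 * k
3) k^2 * 2 + 11 - 6 * k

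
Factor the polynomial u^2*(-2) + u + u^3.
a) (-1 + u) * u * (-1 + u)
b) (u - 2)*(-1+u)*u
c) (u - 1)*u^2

We need to factor u^2*(-2) + u + u^3.
The factored form is (-1 + u) * u * (-1 + u).
a) (-1 + u) * u * (-1 + u)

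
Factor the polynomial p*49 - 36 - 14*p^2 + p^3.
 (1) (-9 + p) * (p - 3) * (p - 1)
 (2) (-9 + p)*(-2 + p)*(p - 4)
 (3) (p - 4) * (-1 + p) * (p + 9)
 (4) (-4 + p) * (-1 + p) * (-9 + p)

We need to factor p*49 - 36 - 14*p^2 + p^3.
The factored form is (-4 + p) * (-1 + p) * (-9 + p).
4) (-4 + p) * (-1 + p) * (-9 + p)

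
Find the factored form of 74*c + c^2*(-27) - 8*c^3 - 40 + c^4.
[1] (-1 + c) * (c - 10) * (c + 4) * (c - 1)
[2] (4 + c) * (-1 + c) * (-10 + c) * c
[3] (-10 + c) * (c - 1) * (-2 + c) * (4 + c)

We need to factor 74*c + c^2*(-27) - 8*c^3 - 40 + c^4.
The factored form is (-1 + c) * (c - 10) * (c + 4) * (c - 1).
1) (-1 + c) * (c - 10) * (c + 4) * (c - 1)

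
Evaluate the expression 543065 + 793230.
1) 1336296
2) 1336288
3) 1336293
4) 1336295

543065 + 793230 = 1336295
4) 1336295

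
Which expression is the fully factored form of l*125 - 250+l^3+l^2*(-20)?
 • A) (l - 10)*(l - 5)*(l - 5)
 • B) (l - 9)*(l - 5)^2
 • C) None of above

We need to factor l*125 - 250+l^3+l^2*(-20).
The factored form is (l - 10)*(l - 5)*(l - 5).
A) (l - 10)*(l - 5)*(l - 5)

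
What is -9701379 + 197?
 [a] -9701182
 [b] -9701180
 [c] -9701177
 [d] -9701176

-9701379 + 197 = -9701182
a) -9701182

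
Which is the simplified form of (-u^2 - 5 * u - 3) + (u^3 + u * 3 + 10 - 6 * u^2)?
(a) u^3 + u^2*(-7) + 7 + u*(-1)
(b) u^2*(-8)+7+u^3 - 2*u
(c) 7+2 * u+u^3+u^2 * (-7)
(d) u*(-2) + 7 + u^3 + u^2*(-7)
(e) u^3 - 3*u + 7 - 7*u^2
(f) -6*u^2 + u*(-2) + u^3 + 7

Adding the polynomials and combining like terms:
(-u^2 - 5*u - 3) + (u^3 + u*3 + 10 - 6*u^2)
= u*(-2) + 7 + u^3 + u^2*(-7)
d) u*(-2) + 7 + u^3 + u^2*(-7)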